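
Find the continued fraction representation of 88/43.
[2; 21, 2]

Euclidean algorithm steps:
88 = 2 × 43 + 2
43 = 21 × 2 + 1
2 = 2 × 1 + 0
Continued fraction: [2; 21, 2]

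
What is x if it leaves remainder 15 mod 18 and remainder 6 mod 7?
69

Using Chinese Remainder Theorem:
M = 18 × 7 = 126
M1 = 7, M2 = 18
y1 = 7^(-1) mod 18 = 13
y2 = 18^(-1) mod 7 = 2
x = (15×7×13 + 6×18×2) mod 126 = 69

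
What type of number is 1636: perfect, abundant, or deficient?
deficient

Proper divisors of 1636: sum = 1 + 2 + 4 + 409 + 818 = 1234
Since 1234 < 1636, 1636 is deficient.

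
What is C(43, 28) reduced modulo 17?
0

Using Lucas' theorem:
Write n=43 and k=28 in base 17:
n in base 17: [2, 9]
k in base 17: [1, 11]
C(43,28) mod 17 = ∏ C(n_i, k_i) mod 17
Digit binomials (mod 17): C(2,1) = 2; C(9,11) = 0 (k_i > n_i)
Product: 2 × 0 = 0 ≡ 0 (mod 17)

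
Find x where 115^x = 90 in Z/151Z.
22

Baby-step giant-step with step n = ⌈√151⌉ = 13.
Baby steps 115^j mod 151 (j:value) for j=0..12: 0:1, 1:115, 2:88, 3:3, 4:43, 5:113, 6:9, 7:129, 8:37, 9:27, 10:85, 11:111, 12:81.
Giant-step multiplier: 115^(-13) ≡ 115^(150-13) = 115^137 ≡ 106 (mod 151).
Giant steps γ_i = 90·106^i mod 151: γ_0=90, γ_1=27 (in table at j=9).
x = i·n + j = 1·13 + 9 = 22.
Check: 115^22 ≡ 90 (mod 151).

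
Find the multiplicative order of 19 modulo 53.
52

53 is prime, so ord(19) divides φ(53) = 52.
Divisors of 52: 1, 2, 4, 13, 26, 52.
Repeated squaring: 19^1 ≡ 19, 19^2 ≡ 43, 19^4 ≡ 47, 19^8 ≡ 36, 19^16 ≡ 24, 19^32 ≡ 46 (mod 53).
Test 19^d mod 53 for each divisor d in increasing order:
19^1 ≡ 19
19^2 ≡ 43
19^4 ≡ 47
19^13 = 19^8·19^4·19^1 ≡ 30
19^26 = 19^16·19^8·19^2 ≡ 52
19^52 = 19^32·19^16·19^4 ≡ 1  ← first divisor giving 1
The order is 52.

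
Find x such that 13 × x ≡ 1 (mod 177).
109

gcd(13, 177) = 1, so the inverse exists.
Extended Euclidean algorithm on (177, 13):
177 = 13 × 13 + 8  ⟹  8 = (1)·177 + (-13)·13
13 = 1 × 8 + 5  ⟹  5 = (-1)·177 + (14)·13
8 = 1 × 5 + 3  ⟹  3 = (2)·177 + (-27)·13
5 = 1 × 3 + 2  ⟹  2 = (-3)·177 + (41)·13
3 = 1 × 2 + 1  ⟹  1 = (5)·177 + (-68)·13
So (-68)·13 ≡ 1 (mod 177), i.e. 13^(-1) ≡ -68 ≡ 109 (mod 177).
Check: 13 × 109 = 1417 ≡ 1 (mod 177)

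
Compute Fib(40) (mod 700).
455

Matrix identity: Q^n = [[F_(n+1), F_n], [F_n, F_(n-1)]] with Q = [[1,1],[1,0]].
n = 40 = 101000₂. Square-and-multiply, entries mod 700:
Q^1 = [[1,1],[1,0]]
Q^2 = (Q^1)² = [[2,1],[1,1]]
Q^5 = (Q^2)²·Q = [[8,5],[5,3]]
Q^10 = (Q^5)² = [[89,55],[55,34]]
Q^20 = (Q^10)² = [[446,465],[465,681]]
Q^40 = (Q^20)² = [[41,455],[455,286]]
F_40 mod 700 = Q^40[0][1] = 455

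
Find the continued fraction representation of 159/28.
[5; 1, 2, 9]

Euclidean algorithm steps:
159 = 5 × 28 + 19
28 = 1 × 19 + 9
19 = 2 × 9 + 1
9 = 9 × 1 + 0
Continued fraction: [5; 1, 2, 9]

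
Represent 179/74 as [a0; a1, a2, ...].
[2; 2, 2, 1, 1, 2, 2]

Euclidean algorithm steps:
179 = 2 × 74 + 31
74 = 2 × 31 + 12
31 = 2 × 12 + 7
12 = 1 × 7 + 5
7 = 1 × 5 + 2
5 = 2 × 2 + 1
2 = 2 × 1 + 0
Continued fraction: [2; 2, 2, 1, 1, 2, 2]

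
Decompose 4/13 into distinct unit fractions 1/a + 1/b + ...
1/4 + 1/18 + 1/468

Greedy algorithm:
4/13: ceiling(13/4) = 4, use 1/4
3/52: ceiling(52/3) = 18, use 1/18
1/468: ceiling(468/1) = 468, use 1/468
Result: 4/13 = 1/4 + 1/18 + 1/468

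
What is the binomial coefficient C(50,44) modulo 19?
12

Using Lucas' theorem:
Write n=50 and k=44 in base 19:
n in base 19: [2, 12]
k in base 19: [2, 6]
C(50,44) mod 19 = ∏ C(n_i, k_i) mod 19
Digit binomials (mod 19): C(2,2) = 1; C(12,6) = 924 ≡ 12
Product: 1 × 12 = 12 ≡ 12 (mod 19)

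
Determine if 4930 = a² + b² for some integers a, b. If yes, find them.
13² + 69² (a=13, b=69)

Factorization: 4930 = 2 × 5 × 17 × 29
By Fermat: n is sum of two squares iff every prime p ≡ 3 (mod 4) appears to even power.
All primes ≡ 3 (mod 4) appear to even power.
Search a = 0, 1, 2, … for 4930 - a² a perfect square: first hit at a = 13: 4930 - 169 = 4761 = 69².
4930 = 13² + 69² = 169 + 4761 ✓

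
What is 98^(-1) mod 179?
137

gcd(98, 179) = 1, so the inverse exists.
Extended Euclidean algorithm on (179, 98):
179 = 1 × 98 + 81  ⟹  81 = (1)·179 + (-1)·98
98 = 1 × 81 + 17  ⟹  17 = (-1)·179 + (2)·98
81 = 4 × 17 + 13  ⟹  13 = (5)·179 + (-9)·98
17 = 1 × 13 + 4  ⟹  4 = (-6)·179 + (11)·98
13 = 3 × 4 + 1  ⟹  1 = (23)·179 + (-42)·98
So (-42)·98 ≡ 1 (mod 179), i.e. 98^(-1) ≡ -42 ≡ 137 (mod 179).
Check: 98 × 137 = 13426 ≡ 1 (mod 179)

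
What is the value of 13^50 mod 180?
169

Repeated squaring. Binary of 50 = 110010.
13^1 ≡ 13 (mod 180); 13^2 ≡ 169 (mod 180); 13^4 ≡ 121 (mod 180); 13^8 ≡ 61 (mod 180); 13^16 ≡ 121 (mod 180); 13^32 ≡ 61 (mod 180)
13^50 = 13^2 × 13^16 × 13^32 ≡ 169 (mod 180)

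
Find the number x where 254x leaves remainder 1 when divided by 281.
52

gcd(254, 281) = 1, so the inverse exists.
Extended Euclidean algorithm on (281, 254):
281 = 1 × 254 + 27  ⟹  27 = (1)·281 + (-1)·254
254 = 9 × 27 + 11  ⟹  11 = (-9)·281 + (10)·254
27 = 2 × 11 + 5  ⟹  5 = (19)·281 + (-21)·254
11 = 2 × 5 + 1  ⟹  1 = (-47)·281 + (52)·254
So (52)·254 ≡ 1 (mod 281), i.e. 254^(-1) ≡ 52 (mod 281).
Check: 254 × 52 = 13208 ≡ 1 (mod 281)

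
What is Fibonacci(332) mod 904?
733

Matrix identity: Q^n = [[F_(n+1), F_n], [F_n, F_(n-1)]] with Q = [[1,1],[1,0]].
n = 332 = 101001100₂. Square-and-multiply, entries mod 904:
Q^1 = [[1,1],[1,0]]
Q^2 = (Q^1)² = [[2,1],[1,1]]
Q^5 = (Q^2)²·Q = [[8,5],[5,3]]
Q^10 = (Q^5)² = [[89,55],[55,34]]
Q^20 = (Q^10)² = [[98,437],[437,565]]
Q^41 = (Q^20)²·Q = [[336,789],[789,451]]
Q^83 = (Q^41)²·Q = [[360,465],[465,799]]
Q^166 = (Q^83)² = [[497,151],[151,346]]
Q^332 = (Q^166)² = [[418,733],[733,589]]
F_332 mod 904 = Q^332[0][1] = 733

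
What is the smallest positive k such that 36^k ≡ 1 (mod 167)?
83

167 is prime, so ord(36) divides φ(167) = 166.
Divisors of 166: 1, 2, 83, 166.
Repeated squaring: 36^1 ≡ 36, 36^2 ≡ 127, 36^4 ≡ 97, 36^8 ≡ 57, 36^16 ≡ 76, 36^32 ≡ 98, 36^64 ≡ 85, 36^128 ≡ 44 (mod 167).
Test 36^d mod 167 for each divisor d in increasing order:
36^1 ≡ 36
36^2 ≡ 127
36^83 = 36^64·36^16·36^2·36^1 ≡ 1  ← first divisor giving 1
The order is 83.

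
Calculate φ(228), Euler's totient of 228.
72

228 = 2^2 × 3 × 19
φ(n) = n × ∏(1 - 1/p) for each prime p dividing n
φ(228) = 228 × (1 - 1/2) × (1 - 1/3) × (1 - 1/19) = 72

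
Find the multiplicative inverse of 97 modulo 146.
143

gcd(97, 146) = 1, so the inverse exists.
Extended Euclidean algorithm on (146, 97):
146 = 1 × 97 + 49  ⟹  49 = (1)·146 + (-1)·97
97 = 1 × 49 + 48  ⟹  48 = (-1)·146 + (2)·97
49 = 1 × 48 + 1  ⟹  1 = (2)·146 + (-3)·97
So (-3)·97 ≡ 1 (mod 146), i.e. 97^(-1) ≡ -3 ≡ 143 (mod 146).
Check: 97 × 143 = 13871 ≡ 1 (mod 146)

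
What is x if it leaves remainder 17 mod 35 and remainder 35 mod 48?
227

Using Chinese Remainder Theorem:
M = 35 × 48 = 1680
M1 = 48, M2 = 35
y1 = 48^(-1) mod 35 = 27
y2 = 35^(-1) mod 48 = 11
x = (17×48×27 + 35×35×11) mod 1680 = 227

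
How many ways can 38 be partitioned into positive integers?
26015

p(n) counts ways to write n as a sum of positive integers (order ignored).
Euler's pentagonal recurrence: p(k) = p(k-1) + p(k-2) - p(k-5) - p(k-7) + p(k-12) + p(k-15) - ... (offsets j(3j∓1)/2, signs ++--, p(0)=1, p(<0)=0).
DP table for k = 0..37: p(0)=1, p(1)=1, p(2)=2, p(3)=3, p(4)=5, p(5)=7, p(6)=11, p(7)=15, p(8)=22, p(9)=30, p(10)=42, p(11)=56, p(12)=77, p(13)=101, p(14)=135, p(15)=176, p(16)=231, p(17)=297, p(18)=385, p(19)=490, p(20)=627, p(21)=792, p(22)=1002, p(23)=1255, p(24)=1575, p(25)=1958, p(26)=2436, p(27)=3010, p(28)=3718, p(29)=4565, p(30)=5604, p(31)=6842, p(32)=8349, p(33)=10143, p(34)=12310, p(35)=14883, p(36)=17977, p(37)=21637.
Final step: p(38) = p(37) + p(36) - p(33) - p(31) + p(26) + p(23) - p(16) - p(12) + p(3)
= 21637 + 17977 - 10143 - 6842 + 2436 + 1255 - 231 - 77 + 3
= 26015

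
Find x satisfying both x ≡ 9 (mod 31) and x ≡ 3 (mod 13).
133

Using Chinese Remainder Theorem:
M = 31 × 13 = 403
M1 = 13, M2 = 31
y1 = 13^(-1) mod 31 = 12
y2 = 31^(-1) mod 13 = 8
x = (9×13×12 + 3×31×8) mod 403 = 133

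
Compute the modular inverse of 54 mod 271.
266

gcd(54, 271) = 1, so the inverse exists.
Extended Euclidean algorithm on (271, 54):
271 = 5 × 54 + 1  ⟹  1 = (1)·271 + (-5)·54
So (-5)·54 ≡ 1 (mod 271), i.e. 54^(-1) ≡ -5 ≡ 266 (mod 271).
Check: 54 × 266 = 14364 ≡ 1 (mod 271)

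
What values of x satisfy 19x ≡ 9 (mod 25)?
x ≡ 11 (mod 25)

gcd(19, 25) = 1, which divides 9, so solutions exist.
Find 19^(-1) mod 25 by the extended Euclidean algorithm:
25 = 1 × 19 + 6  ⟹  6 = (1)·25 + (-1)·19
19 = 3 × 6 + 1  ⟹  1 = (-3)·25 + (4)·19
So (4)·19 ≡ 1 (mod 25), i.e. 19^(-1) ≡ 4 (mod 25).
x ≡ 4 × 9 = 36 ≡ 11 (mod 25).
Check: 19 × 11 = 209 ≡ 9 (mod 25).
Unique solution: x ≡ 11 (mod 25)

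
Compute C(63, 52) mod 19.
0

Using Lucas' theorem:
Write n=63 and k=52 in base 19:
n in base 19: [3, 6]
k in base 19: [2, 14]
C(63,52) mod 19 = ∏ C(n_i, k_i) mod 19
Digit binomials (mod 19): C(3,2) = 3; C(6,14) = 0 (k_i > n_i)
Product: 3 × 0 = 0 ≡ 0 (mod 19)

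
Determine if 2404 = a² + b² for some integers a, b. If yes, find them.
10² + 48² (a=10, b=48)

Factorization: 2404 = 2^2 × 601
By Fermat: n is sum of two squares iff every prime p ≡ 3 (mod 4) appears to even power.
All primes ≡ 3 (mod 4) appear to even power.
Search a = 0, 1, 2, … for 2404 - a² a perfect square: first hit at a = 10: 2404 - 100 = 2304 = 48².
2404 = 10² + 48² = 100 + 2304 ✓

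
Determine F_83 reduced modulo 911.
233

Matrix identity: Q^n = [[F_(n+1), F_n], [F_n, F_(n-1)]] with Q = [[1,1],[1,0]].
n = 83 = 1010011₂. Square-and-multiply, entries mod 911:
Q^1 = [[1,1],[1,0]]
Q^2 = (Q^1)² = [[2,1],[1,1]]
Q^5 = (Q^2)²·Q = [[8,5],[5,3]]
Q^10 = (Q^5)² = [[89,55],[55,34]]
Q^20 = (Q^10)² = [[14,388],[388,537]]
Q^41 = (Q^20)²·Q = [[128,425],[425,614]]
Q^83 = (Q^41)²·Q = [[377,233],[233,144]]
F_83 mod 911 = Q^83[0][1] = 233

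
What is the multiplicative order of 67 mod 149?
37

149 is prime, so ord(67) divides φ(149) = 148.
Divisors of 148: 1, 2, 4, 37, 74, 148.
Repeated squaring: 67^1 ≡ 67, 67^2 ≡ 19, 67^4 ≡ 63, 67^8 ≡ 95, 67^16 ≡ 85, 67^32 ≡ 73, 67^64 ≡ 114, 67^128 ≡ 33 (mod 149).
Test 67^d mod 149 for each divisor d in increasing order:
67^1 ≡ 67
67^2 ≡ 19
67^4 ≡ 63
67^37 = 67^32·67^4·67^1 ≡ 1  ← first divisor giving 1
The order is 37.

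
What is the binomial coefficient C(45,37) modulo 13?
0

Using Lucas' theorem:
Write n=45 and k=37 in base 13:
n in base 13: [3, 6]
k in base 13: [2, 11]
C(45,37) mod 13 = ∏ C(n_i, k_i) mod 13
Digit binomials (mod 13): C(3,2) = 3; C(6,11) = 0 (k_i > n_i)
Product: 3 × 0 = 0 ≡ 0 (mod 13)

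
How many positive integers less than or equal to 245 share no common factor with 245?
168

245 = 5 × 7^2
φ(n) = n × ∏(1 - 1/p) for each prime p dividing n
φ(245) = 245 × (1 - 1/5) × (1 - 1/7) = 168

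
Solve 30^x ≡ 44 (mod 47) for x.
7

Baby-step giant-step with step n = ⌈√47⌉ = 7.
Baby steps 30^j mod 47 (j:value) for j=0..6: 0:1, 1:30, 2:7, 3:22, 4:2, 5:13, 6:14.
Giant-step multiplier: 30^(-7) ≡ 30^(46-7) = 30^39 ≡ 31 (mod 47).
Giant steps γ_i = 44·31^i mod 47: γ_0=44, γ_1=1 (in table at j=0).
x = i·n + j = 1·7 + 0 = 7.
Check: 30^7 ≡ 44 (mod 47).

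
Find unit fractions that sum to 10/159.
1/16 + 1/2544

Greedy algorithm:
10/159: ceiling(159/10) = 16, use 1/16
1/2544: ceiling(2544/1) = 2544, use 1/2544
Result: 10/159 = 1/16 + 1/2544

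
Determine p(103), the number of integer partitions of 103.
271248950

p(n) counts ways to write n as a sum of positive integers (order ignored).
Euler's pentagonal recurrence: p(k) = p(k-1) + p(k-2) - p(k-5) - p(k-7) + p(k-12) + p(k-15) - ... (offsets j(3j∓1)/2, signs ++--, p(0)=1, p(<0)=0).
DP table for k = 0..102: p(0)=1, p(1)=1, p(2)=2, p(3)=3, p(4)=5, p(5)=7, p(6)=11, p(7)=15, p(8)=22, p(9)=30, p(10)=42, p(11)=56, p(12)=77, p(13)=101, p(14)=135, p(15)=176, p(16)=231, p(17)=297, p(18)=385, p(19)=490, p(20)=627, p(21)=792, p(22)=1002, p(23)=1255, p(24)=1575, p(25)=1958, p(26)=2436, p(27)=3010, p(28)=3718, p(29)=4565, p(30)=5604, p(31)=6842, p(32)=8349, p(33)=10143, p(34)=12310, p(35)=14883, p(36)=17977, p(37)=21637, p(38)=26015, p(39)=31185, p(40)=37338, p(41)=44583, p(42)=53174, p(43)=63261, p(44)=75175, p(45)=89134, p(46)=105558, p(47)=124754, p(48)=147273, p(49)=173525, p(50)=204226, p(51)=239943, p(52)=281589, p(53)=329931, p(54)=386155, p(55)=451276, p(56)=526823, p(57)=614154, p(58)=715220, p(59)=831820, p(60)=966467, p(61)=1121505, p(62)=1300156, p(63)=1505499, p(64)=1741630, p(65)=2012558, p(66)=2323520, p(67)=2679689, p(68)=3087735, p(69)=3554345, p(70)=4087968, p(71)=4697205, p(72)=5392783, p(73)=6185689, p(74)=7089500, p(75)=8118264, p(76)=9289091, p(77)=10619863, p(78)=12132164, p(79)=13848650, p(80)=15796476, p(81)=18004327, p(82)=20506255, p(83)=23338469, p(84)=26543660, p(85)=30167357, p(86)=34262962, p(87)=38887673, p(88)=44108109, p(89)=49995925, p(90)=56634173, p(91)=64112359, p(92)=72533807, p(93)=82010177, p(94)=92669720, p(95)=104651419, p(96)=118114304, p(97)=133230930, p(98)=150198136, p(99)=169229875, p(100)=190569292, p(101)=214481126, p(102)=241265379.
Final step: p(103) = p(102) + p(101) - p(98) - p(96) + p(91) + p(88) - p(81) - p(77) + p(68) + p(63) - p(52) - p(46) + p(33) + p(26) - p(11) - p(3)
= 241265379 + 214481126 - 150198136 - 118114304 + 64112359 + 44108109 - 18004327 - 10619863 + 3087735 + 1505499 - 281589 - 105558 + 10143 + 2436 - 56 - 3
= 271248950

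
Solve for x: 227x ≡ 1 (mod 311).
174

gcd(227, 311) = 1, so the inverse exists.
Extended Euclidean algorithm on (311, 227):
311 = 1 × 227 + 84  ⟹  84 = (1)·311 + (-1)·227
227 = 2 × 84 + 59  ⟹  59 = (-2)·311 + (3)·227
84 = 1 × 59 + 25  ⟹  25 = (3)·311 + (-4)·227
59 = 2 × 25 + 9  ⟹  9 = (-8)·311 + (11)·227
25 = 2 × 9 + 7  ⟹  7 = (19)·311 + (-26)·227
9 = 1 × 7 + 2  ⟹  2 = (-27)·311 + (37)·227
7 = 3 × 2 + 1  ⟹  1 = (100)·311 + (-137)·227
So (-137)·227 ≡ 1 (mod 311), i.e. 227^(-1) ≡ -137 ≡ 174 (mod 311).
Check: 227 × 174 = 39498 ≡ 1 (mod 311)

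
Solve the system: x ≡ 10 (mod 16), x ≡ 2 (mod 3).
26

Using Chinese Remainder Theorem:
M = 16 × 3 = 48
M1 = 3, M2 = 16
y1 = 3^(-1) mod 16 = 11
y2 = 16^(-1) mod 3 = 1
x = (10×3×11 + 2×16×1) mod 48 = 26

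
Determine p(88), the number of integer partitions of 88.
44108109

p(n) counts ways to write n as a sum of positive integers (order ignored).
Euler's pentagonal recurrence: p(k) = p(k-1) + p(k-2) - p(k-5) - p(k-7) + p(k-12) + p(k-15) - ... (offsets j(3j∓1)/2, signs ++--, p(0)=1, p(<0)=0).
DP table for k = 0..87: p(0)=1, p(1)=1, p(2)=2, p(3)=3, p(4)=5, p(5)=7, p(6)=11, p(7)=15, p(8)=22, p(9)=30, p(10)=42, p(11)=56, p(12)=77, p(13)=101, p(14)=135, p(15)=176, p(16)=231, p(17)=297, p(18)=385, p(19)=490, p(20)=627, p(21)=792, p(22)=1002, p(23)=1255, p(24)=1575, p(25)=1958, p(26)=2436, p(27)=3010, p(28)=3718, p(29)=4565, p(30)=5604, p(31)=6842, p(32)=8349, p(33)=10143, p(34)=12310, p(35)=14883, p(36)=17977, p(37)=21637, p(38)=26015, p(39)=31185, p(40)=37338, p(41)=44583, p(42)=53174, p(43)=63261, p(44)=75175, p(45)=89134, p(46)=105558, p(47)=124754, p(48)=147273, p(49)=173525, p(50)=204226, p(51)=239943, p(52)=281589, p(53)=329931, p(54)=386155, p(55)=451276, p(56)=526823, p(57)=614154, p(58)=715220, p(59)=831820, p(60)=966467, p(61)=1121505, p(62)=1300156, p(63)=1505499, p(64)=1741630, p(65)=2012558, p(66)=2323520, p(67)=2679689, p(68)=3087735, p(69)=3554345, p(70)=4087968, p(71)=4697205, p(72)=5392783, p(73)=6185689, p(74)=7089500, p(75)=8118264, p(76)=9289091, p(77)=10619863, p(78)=12132164, p(79)=13848650, p(80)=15796476, p(81)=18004327, p(82)=20506255, p(83)=23338469, p(84)=26543660, p(85)=30167357, p(86)=34262962, p(87)=38887673.
Final step: p(88) = p(87) + p(86) - p(83) - p(81) + p(76) + p(73) - p(66) - p(62) + p(53) + p(48) - p(37) - p(31) + p(18) + p(11)
= 38887673 + 34262962 - 23338469 - 18004327 + 9289091 + 6185689 - 2323520 - 1300156 + 329931 + 147273 - 21637 - 6842 + 385 + 56
= 44108109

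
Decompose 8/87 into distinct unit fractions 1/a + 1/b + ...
1/11 + 1/957

Greedy algorithm:
8/87: ceiling(87/8) = 11, use 1/11
1/957: ceiling(957/1) = 957, use 1/957
Result: 8/87 = 1/11 + 1/957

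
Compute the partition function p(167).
207890420102

p(n) counts ways to write n as a sum of positive integers (order ignored).
Euler's pentagonal recurrence: p(k) = p(k-1) + p(k-2) - p(k-5) - p(k-7) + p(k-12) + p(k-15) - ... (offsets j(3j∓1)/2, signs ++--, p(0)=1, p(<0)=0).
DP table for k = 0..166: p(0)=1, p(1)=1, p(2)=2, p(3)=3, p(4)=5, p(5)=7, p(6)=11, p(7)=15, p(8)=22, p(9)=30, p(10)=42, p(11)=56, p(12)=77, p(13)=101, p(14)=135, p(15)=176, p(16)=231, p(17)=297, p(18)=385, p(19)=490, p(20)=627, p(21)=792, p(22)=1002, p(23)=1255, p(24)=1575, p(25)=1958, p(26)=2436, p(27)=3010, p(28)=3718, p(29)=4565, p(30)=5604, p(31)=6842, p(32)=8349, p(33)=10143, p(34)=12310, p(35)=14883, p(36)=17977, p(37)=21637, p(38)=26015, p(39)=31185, p(40)=37338, p(41)=44583, p(42)=53174, p(43)=63261, p(44)=75175, p(45)=89134, p(46)=105558, p(47)=124754, p(48)=147273, p(49)=173525, p(50)=204226, p(51)=239943, p(52)=281589, p(53)=329931, p(54)=386155, p(55)=451276, p(56)=526823, p(57)=614154, p(58)=715220, p(59)=831820, p(60)=966467, p(61)=1121505, p(62)=1300156, p(63)=1505499, p(64)=1741630, p(65)=2012558, p(66)=2323520, p(67)=2679689, p(68)=3087735, p(69)=3554345, p(70)=4087968, p(71)=4697205, p(72)=5392783, p(73)=6185689, p(74)=7089500, p(75)=8118264, p(76)=9289091, p(77)=10619863, p(78)=12132164, p(79)=13848650, p(80)=15796476, p(81)=18004327, p(82)=20506255, p(83)=23338469, p(84)=26543660, p(85)=30167357, p(86)=34262962, p(87)=38887673, p(88)=44108109, p(89)=49995925, p(90)=56634173, p(91)=64112359, p(92)=72533807, p(93)=82010177, p(94)=92669720, p(95)=104651419, p(96)=118114304, p(97)=133230930, p(98)=150198136, p(99)=169229875, p(100)=190569292, p(101)=214481126, p(102)=241265379, p(103)=271248950, p(104)=304801365, p(105)=342325709, p(106)=384276336, p(107)=431149389, p(108)=483502844, p(109)=541946240, p(110)=607163746, p(111)=679903203, p(112)=761002156, p(113)=851376628, p(114)=952050665, p(115)=1064144451, p(116)=1188908248, p(117)=1327710076, p(118)=1482074143, p(119)=1653668665, p(120)=1844349560, p(121)=2056148051, p(122)=2291320912, p(123)=2552338241, p(124)=2841940500, p(125)=3163127352, p(126)=3519222692, p(127)=3913864295, p(128)=4351078600, p(129)=4835271870, p(130)=5371315400, p(131)=5964539504, p(132)=6620830889, p(133)=7346629512, p(134)=8149040695, p(135)=9035836076, p(136)=10015581680, p(137)=11097645016, p(138)=12292341831, p(139)=13610949895, p(140)=15065878135, p(141)=16670689208, p(142)=18440293320, p(143)=20390982757, p(144)=22540654445, p(145)=24908858009, p(146)=27517052599, p(147)=30388671978, p(148)=33549419497, p(149)=37027355200, p(150)=40853235313, p(151)=45060624582, p(152)=49686288421, p(153)=54770336324, p(154)=60356673280, p(155)=66493182097, p(156)=73232243759, p(157)=80630964769, p(158)=88751778802, p(159)=97662728555, p(160)=107438159466, p(161)=118159068427, p(162)=129913904637, p(163)=142798995930, p(164)=156919475295, p(165)=172389800255, p(166)=189334822579.
Final step: p(167) = p(166) + p(165) - p(162) - p(160) + p(155) + p(152) - p(145) - p(141) + p(132) + p(127) - p(116) - p(110) + p(97) + p(90) - p(75) - p(67) + p(50) + p(41) - p(22) - p(12)
= 189334822579 + 172389800255 - 129913904637 - 107438159466 + 66493182097 + 49686288421 - 24908858009 - 16670689208 + 6620830889 + 3913864295 - 1188908248 - 607163746 + 133230930 + 56634173 - 8118264 - 2679689 + 204226 + 44583 - 1002 - 77
= 207890420102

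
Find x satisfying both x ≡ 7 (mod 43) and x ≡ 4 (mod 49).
1082

Using Chinese Remainder Theorem:
M = 43 × 49 = 2107
M1 = 49, M2 = 43
y1 = 49^(-1) mod 43 = 36
y2 = 43^(-1) mod 49 = 8
x = (7×49×36 + 4×43×8) mod 2107 = 1082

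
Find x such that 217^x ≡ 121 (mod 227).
80

Baby-step giant-step with step n = ⌈√227⌉ = 16.
Baby steps 217^j mod 227 (j:value) for j=0..15: 0:1, 1:217, 2:100, 3:135, 4:12, 5:107, 6:65, 7:31, 8:144, 9:149, 10:99, 11:145, 12:139, 13:199, 14:53, 15:151.
Giant-step multiplier: 217^(-16) ≡ 217^(226-16) = 217^210 ≡ 23 (mod 227).
Giant steps γ_i = 121·23^i mod 227: γ_0=121, γ_1=59, γ_2=222, γ_3=112, γ_4=79, γ_5=1 (in table at j=0).
x = i·n + j = 5·16 + 0 = 80.
Check: 217^80 ≡ 121 (mod 227).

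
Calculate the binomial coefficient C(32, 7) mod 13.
0

Using Lucas' theorem:
Write n=32 and k=7 in base 13:
n in base 13: [2, 6]
k in base 13: [0, 7]
C(32,7) mod 13 = ∏ C(n_i, k_i) mod 13
Digit binomials (mod 13): C(2,0) = 1; C(6,7) = 0 (k_i > n_i)
Product: 1 × 0 = 0 ≡ 0 (mod 13)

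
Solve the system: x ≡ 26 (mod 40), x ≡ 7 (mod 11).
106

Using Chinese Remainder Theorem:
M = 40 × 11 = 440
M1 = 11, M2 = 40
y1 = 11^(-1) mod 40 = 11
y2 = 40^(-1) mod 11 = 8
x = (26×11×11 + 7×40×8) mod 440 = 106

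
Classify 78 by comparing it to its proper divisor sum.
abundant

Proper divisors of 78: sum = 1 + 2 + 3 + 6 + 13 + 26 + 39 = 90
Since 90 > 78, 78 is abundant.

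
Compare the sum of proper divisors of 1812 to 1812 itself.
abundant

Proper divisors of 1812: sum = 1 + 2 + 3 + 4 + 6 + 12 + 151 + 302 + 453 + 604 + 906 = 2444
Since 2444 > 1812, 1812 is abundant.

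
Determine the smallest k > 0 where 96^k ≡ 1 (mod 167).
83

167 is prime, so ord(96) divides φ(167) = 166.
Divisors of 166: 1, 2, 83, 166.
Repeated squaring: 96^1 ≡ 96, 96^2 ≡ 31, 96^4 ≡ 126, 96^8 ≡ 11, 96^16 ≡ 121, 96^32 ≡ 112, 96^64 ≡ 19, 96^128 ≡ 27 (mod 167).
Test 96^d mod 167 for each divisor d in increasing order:
96^1 ≡ 96
96^2 ≡ 31
96^83 = 96^64·96^16·96^2·96^1 ≡ 1  ← first divisor giving 1
The order is 83.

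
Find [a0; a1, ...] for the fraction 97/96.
[1; 96]

Euclidean algorithm steps:
97 = 1 × 96 + 1
96 = 96 × 1 + 0
Continued fraction: [1; 96]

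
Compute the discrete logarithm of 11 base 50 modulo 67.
53

Baby-step giant-step with step n = ⌈√67⌉ = 9.
Baby steps 50^j mod 67 (j:value) for j=0..8: 0:1, 1:50, 2:21, 3:45, 4:39, 5:7, 6:15, 7:13, 8:47.
Giant-step multiplier: 50^(-9) ≡ 50^(66-9) = 50^57 ≡ 27 (mod 67).
Giant steps γ_i = 11·27^i mod 67: γ_0=11, γ_1=29, γ_2=46, γ_3=36, γ_4=34, γ_5=47 (in table at j=8).
x = i·n + j = 5·9 + 8 = 53.
Check: 50^53 ≡ 11 (mod 67).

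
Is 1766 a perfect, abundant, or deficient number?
deficient

Proper divisors of 1766: sum = 1 + 2 + 883 = 886
Since 886 < 1766, 1766 is deficient.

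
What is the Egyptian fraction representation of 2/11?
1/6 + 1/66

Greedy algorithm:
2/11: ceiling(11/2) = 6, use 1/6
1/66: ceiling(66/1) = 66, use 1/66
Result: 2/11 = 1/6 + 1/66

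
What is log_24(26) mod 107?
67

Baby-step giant-step with step n = ⌈√107⌉ = 11.
Baby steps 24^j mod 107 (j:value) for j=0..10: 0:1, 1:24, 2:41, 3:21, 4:76, 5:5, 6:13, 7:98, 8:105, 9:59, 10:25.
Giant-step multiplier: 24^(-11) ≡ 24^(106-11) = 24^95 ≡ 28 (mod 107).
Giant steps γ_i = 26·28^i mod 107: γ_0=26, γ_1=86, γ_2=54, γ_3=14, γ_4=71, γ_5=62, γ_6=24 (in table at j=1).
x = i·n + j = 6·11 + 1 = 67.
Check: 24^67 ≡ 26 (mod 107).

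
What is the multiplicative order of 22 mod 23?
2

23 is prime, so ord(22) divides φ(23) = 22.
Divisors of 22: 1, 2, 11, 22.
Repeated squaring: 22^1 ≡ 22, 22^2 ≡ 1, 22^4 ≡ 1, 22^8 ≡ 1, 22^16 ≡ 1 (mod 23).
Test 22^d mod 23 for each divisor d in increasing order:
22^1 ≡ 22
22^2 ≡ 1  ← first divisor giving 1
The order is 2.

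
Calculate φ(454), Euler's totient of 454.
226

454 = 2 × 227
φ(n) = n × ∏(1 - 1/p) for each prime p dividing n
φ(454) = 454 × (1 - 1/2) × (1 - 1/227) = 226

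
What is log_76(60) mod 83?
69

Baby-step giant-step with step n = ⌈√83⌉ = 10.
Baby steps 76^j mod 83 (j:value) for j=0..9: 0:1, 1:76, 2:49, 3:72, 4:77, 5:42, 6:38, 7:66, 8:36, 9:80.
Giant-step multiplier: 76^(-10) ≡ 76^(82-10) = 76^72 ≡ 4 (mod 83).
Giant steps γ_i = 60·4^i mod 83: γ_0=60, γ_1=74, γ_2=47, γ_3=22, γ_4=5, γ_5=20, γ_6=80 (in table at j=9).
x = i·n + j = 6·10 + 9 = 69.
Check: 76^69 ≡ 60 (mod 83).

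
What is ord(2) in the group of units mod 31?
5

31 is prime, so ord(2) divides φ(31) = 30.
Divisors of 30: 1, 2, 3, 5, 6, 10, 15, 30.
Repeated squaring: 2^1 ≡ 2, 2^2 ≡ 4, 2^4 ≡ 16, 2^8 ≡ 8, 2^16 ≡ 2 (mod 31).
Test 2^d mod 31 for each divisor d in increasing order:
2^1 ≡ 2
2^2 ≡ 4
2^3 = 2^2·2^1 ≡ 8
2^5 = 2^4·2^1 ≡ 1  ← first divisor giving 1
The order is 5.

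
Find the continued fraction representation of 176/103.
[1; 1, 2, 2, 3, 4]

Euclidean algorithm steps:
176 = 1 × 103 + 73
103 = 1 × 73 + 30
73 = 2 × 30 + 13
30 = 2 × 13 + 4
13 = 3 × 4 + 1
4 = 4 × 1 + 0
Continued fraction: [1; 1, 2, 2, 3, 4]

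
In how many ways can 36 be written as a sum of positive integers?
17977

p(n) counts ways to write n as a sum of positive integers (order ignored).
Euler's pentagonal recurrence: p(k) = p(k-1) + p(k-2) - p(k-5) - p(k-7) + p(k-12) + p(k-15) - ... (offsets j(3j∓1)/2, signs ++--, p(0)=1, p(<0)=0).
DP table for k = 0..35: p(0)=1, p(1)=1, p(2)=2, p(3)=3, p(4)=5, p(5)=7, p(6)=11, p(7)=15, p(8)=22, p(9)=30, p(10)=42, p(11)=56, p(12)=77, p(13)=101, p(14)=135, p(15)=176, p(16)=231, p(17)=297, p(18)=385, p(19)=490, p(20)=627, p(21)=792, p(22)=1002, p(23)=1255, p(24)=1575, p(25)=1958, p(26)=2436, p(27)=3010, p(28)=3718, p(29)=4565, p(30)=5604, p(31)=6842, p(32)=8349, p(33)=10143, p(34)=12310, p(35)=14883.
Final step: p(36) = p(35) + p(34) - p(31) - p(29) + p(24) + p(21) - p(14) - p(10) + p(1)
= 14883 + 12310 - 6842 - 4565 + 1575 + 792 - 135 - 42 + 1
= 17977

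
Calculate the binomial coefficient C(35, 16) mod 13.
12

Using Lucas' theorem:
Write n=35 and k=16 in base 13:
n in base 13: [2, 9]
k in base 13: [1, 3]
C(35,16) mod 13 = ∏ C(n_i, k_i) mod 13
Digit binomials (mod 13): C(2,1) = 2; C(9,3) = 84 ≡ 6
Product: 2 × 6 = 12 ≡ 12 (mod 13)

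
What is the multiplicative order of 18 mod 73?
18

73 is prime, so ord(18) divides φ(73) = 72.
Divisors of 72: 1, 2, 3, 4, 6, 8, 9, 12, 18, 24, 36, 72.
Repeated squaring: 18^1 ≡ 18, 18^2 ≡ 32, 18^4 ≡ 2, 18^8 ≡ 4, 18^16 ≡ 16, 18^32 ≡ 37, 18^64 ≡ 55 (mod 73).
Test 18^d mod 73 for each divisor d in increasing order:
18^1 ≡ 18
18^2 ≡ 32
18^3 = 18^2·18^1 ≡ 65
18^4 ≡ 2
18^6 = 18^4·18^2 ≡ 64
18^8 ≡ 4
18^9 = 18^8·18^1 ≡ 72
18^12 = 18^8·18^4 ≡ 8
18^18 = 18^16·18^2 ≡ 1  ← first divisor giving 1
The order is 18.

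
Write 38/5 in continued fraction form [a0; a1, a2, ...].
[7; 1, 1, 2]

Euclidean algorithm steps:
38 = 7 × 5 + 3
5 = 1 × 3 + 2
3 = 1 × 2 + 1
2 = 2 × 1 + 0
Continued fraction: [7; 1, 1, 2]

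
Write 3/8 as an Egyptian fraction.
1/3 + 1/24

Greedy algorithm:
3/8: ceiling(8/3) = 3, use 1/3
1/24: ceiling(24/1) = 24, use 1/24
Result: 3/8 = 1/3 + 1/24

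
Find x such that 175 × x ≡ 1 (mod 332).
203

gcd(175, 332) = 1, so the inverse exists.
Extended Euclidean algorithm on (332, 175):
332 = 1 × 175 + 157  ⟹  157 = (1)·332 + (-1)·175
175 = 1 × 157 + 18  ⟹  18 = (-1)·332 + (2)·175
157 = 8 × 18 + 13  ⟹  13 = (9)·332 + (-17)·175
18 = 1 × 13 + 5  ⟹  5 = (-10)·332 + (19)·175
13 = 2 × 5 + 3  ⟹  3 = (29)·332 + (-55)·175
5 = 1 × 3 + 2  ⟹  2 = (-39)·332 + (74)·175
3 = 1 × 2 + 1  ⟹  1 = (68)·332 + (-129)·175
So (-129)·175 ≡ 1 (mod 332), i.e. 175^(-1) ≡ -129 ≡ 203 (mod 332).
Check: 175 × 203 = 35525 ≡ 1 (mod 332)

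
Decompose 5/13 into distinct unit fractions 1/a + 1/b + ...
1/3 + 1/20 + 1/780

Greedy algorithm:
5/13: ceiling(13/5) = 3, use 1/3
2/39: ceiling(39/2) = 20, use 1/20
1/780: ceiling(780/1) = 780, use 1/780
Result: 5/13 = 1/3 + 1/20 + 1/780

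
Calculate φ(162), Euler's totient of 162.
54

162 = 2 × 3^4
φ(n) = n × ∏(1 - 1/p) for each prime p dividing n
φ(162) = 162 × (1 - 1/2) × (1 - 1/3) = 54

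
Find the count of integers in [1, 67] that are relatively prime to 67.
66

67 = 67
φ(n) = n × ∏(1 - 1/p) for each prime p dividing n
φ(67) = 67 × (1 - 1/67) = 66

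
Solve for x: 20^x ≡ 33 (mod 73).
29

Baby-step giant-step with step n = ⌈√73⌉ = 9.
Baby steps 20^j mod 73 (j:value) for j=0..8: 0:1, 1:20, 2:35, 3:43, 4:57, 5:45, 6:24, 7:42, 8:37.
Giant-step multiplier: 20^(-9) ≡ 20^(72-9) = 20^63 ≡ 22 (mod 73).
Giant steps γ_i = 33·22^i mod 73: γ_0=33, γ_1=69, γ_2=58, γ_3=35 (in table at j=2).
x = i·n + j = 3·9 + 2 = 29.
Check: 20^29 ≡ 33 (mod 73).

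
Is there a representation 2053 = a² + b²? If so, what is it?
17² + 42² (a=17, b=42)

Factorization: 2053 = 2053
By Fermat: n is sum of two squares iff every prime p ≡ 3 (mod 4) appears to even power.
All primes ≡ 3 (mod 4) appear to even power.
Search a = 0, 1, 2, … for 2053 - a² a perfect square: first hit at a = 17: 2053 - 289 = 1764 = 42².
2053 = 17² + 42² = 289 + 1764 ✓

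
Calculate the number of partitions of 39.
31185

p(n) counts ways to write n as a sum of positive integers (order ignored).
Euler's pentagonal recurrence: p(k) = p(k-1) + p(k-2) - p(k-5) - p(k-7) + p(k-12) + p(k-15) - ... (offsets j(3j∓1)/2, signs ++--, p(0)=1, p(<0)=0).
DP table for k = 0..38: p(0)=1, p(1)=1, p(2)=2, p(3)=3, p(4)=5, p(5)=7, p(6)=11, p(7)=15, p(8)=22, p(9)=30, p(10)=42, p(11)=56, p(12)=77, p(13)=101, p(14)=135, p(15)=176, p(16)=231, p(17)=297, p(18)=385, p(19)=490, p(20)=627, p(21)=792, p(22)=1002, p(23)=1255, p(24)=1575, p(25)=1958, p(26)=2436, p(27)=3010, p(28)=3718, p(29)=4565, p(30)=5604, p(31)=6842, p(32)=8349, p(33)=10143, p(34)=12310, p(35)=14883, p(36)=17977, p(37)=21637, p(38)=26015.
Final step: p(39) = p(38) + p(37) - p(34) - p(32) + p(27) + p(24) - p(17) - p(13) + p(4)
= 26015 + 21637 - 12310 - 8349 + 3010 + 1575 - 297 - 101 + 5
= 31185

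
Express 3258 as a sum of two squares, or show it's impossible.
3² + 57² (a=3, b=57)

Factorization: 3258 = 2 × 3^2 × 181
By Fermat: n is sum of two squares iff every prime p ≡ 3 (mod 4) appears to even power.
All primes ≡ 3 (mod 4) appear to even power.
Search a = 0, 1, 2, … for 3258 - a² a perfect square: first hit at a = 3: 3258 - 9 = 3249 = 57².
3258 = 3² + 57² = 9 + 3249 ✓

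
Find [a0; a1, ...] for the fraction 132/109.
[1; 4, 1, 2, 1, 5]

Euclidean algorithm steps:
132 = 1 × 109 + 23
109 = 4 × 23 + 17
23 = 1 × 17 + 6
17 = 2 × 6 + 5
6 = 1 × 5 + 1
5 = 5 × 1 + 0
Continued fraction: [1; 4, 1, 2, 1, 5]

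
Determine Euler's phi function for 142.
70

142 = 2 × 71
φ(n) = n × ∏(1 - 1/p) for each prime p dividing n
φ(142) = 142 × (1 - 1/2) × (1 - 1/71) = 70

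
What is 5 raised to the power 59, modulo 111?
20

Repeated squaring. Binary of 59 = 111011.
5^1 ≡ 5 (mod 111); 5^2 ≡ 25 (mod 111); 5^4 ≡ 70 (mod 111); 5^8 ≡ 16 (mod 111); 5^16 ≡ 34 (mod 111); 5^32 ≡ 46 (mod 111)
5^59 = 5^1 × 5^2 × 5^8 × 5^16 × 5^32 ≡ 20 (mod 111)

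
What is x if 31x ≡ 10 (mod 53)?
x ≡ 14 (mod 53)

gcd(31, 53) = 1, which divides 10, so solutions exist.
Find 31^(-1) mod 53 by the extended Euclidean algorithm:
53 = 1 × 31 + 22  ⟹  22 = (1)·53 + (-1)·31
31 = 1 × 22 + 9  ⟹  9 = (-1)·53 + (2)·31
22 = 2 × 9 + 4  ⟹  4 = (3)·53 + (-5)·31
9 = 2 × 4 + 1  ⟹  1 = (-7)·53 + (12)·31
So (12)·31 ≡ 1 (mod 53), i.e. 31^(-1) ≡ 12 (mod 53).
x ≡ 12 × 10 = 120 ≡ 14 (mod 53).
Check: 31 × 14 = 434 ≡ 10 (mod 53).
Unique solution: x ≡ 14 (mod 53)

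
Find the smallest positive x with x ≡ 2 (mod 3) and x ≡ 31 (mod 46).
77

Using Chinese Remainder Theorem:
M = 3 × 46 = 138
M1 = 46, M2 = 3
y1 = 46^(-1) mod 3 = 1
y2 = 3^(-1) mod 46 = 31
x = (2×46×1 + 31×3×31) mod 138 = 77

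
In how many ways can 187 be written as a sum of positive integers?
1280011042268

p(n) counts ways to write n as a sum of positive integers (order ignored).
Euler's pentagonal recurrence: p(k) = p(k-1) + p(k-2) - p(k-5) - p(k-7) + p(k-12) + p(k-15) - ... (offsets j(3j∓1)/2, signs ++--, p(0)=1, p(<0)=0).
DP table for k = 0..186: p(0)=1, p(1)=1, p(2)=2, p(3)=3, p(4)=5, p(5)=7, p(6)=11, p(7)=15, p(8)=22, p(9)=30, p(10)=42, p(11)=56, p(12)=77, p(13)=101, p(14)=135, p(15)=176, p(16)=231, p(17)=297, p(18)=385, p(19)=490, p(20)=627, p(21)=792, p(22)=1002, p(23)=1255, p(24)=1575, p(25)=1958, p(26)=2436, p(27)=3010, p(28)=3718, p(29)=4565, p(30)=5604, p(31)=6842, p(32)=8349, p(33)=10143, p(34)=12310, p(35)=14883, p(36)=17977, p(37)=21637, p(38)=26015, p(39)=31185, p(40)=37338, p(41)=44583, p(42)=53174, p(43)=63261, p(44)=75175, p(45)=89134, p(46)=105558, p(47)=124754, p(48)=147273, p(49)=173525, p(50)=204226, p(51)=239943, p(52)=281589, p(53)=329931, p(54)=386155, p(55)=451276, p(56)=526823, p(57)=614154, p(58)=715220, p(59)=831820, p(60)=966467, p(61)=1121505, p(62)=1300156, p(63)=1505499, p(64)=1741630, p(65)=2012558, p(66)=2323520, p(67)=2679689, p(68)=3087735, p(69)=3554345, p(70)=4087968, p(71)=4697205, p(72)=5392783, p(73)=6185689, p(74)=7089500, p(75)=8118264, p(76)=9289091, p(77)=10619863, p(78)=12132164, p(79)=13848650, p(80)=15796476, p(81)=18004327, p(82)=20506255, p(83)=23338469, p(84)=26543660, p(85)=30167357, p(86)=34262962, p(87)=38887673, p(88)=44108109, p(89)=49995925, p(90)=56634173, p(91)=64112359, p(92)=72533807, p(93)=82010177, p(94)=92669720, p(95)=104651419, p(96)=118114304, p(97)=133230930, p(98)=150198136, p(99)=169229875, p(100)=190569292, p(101)=214481126, p(102)=241265379, p(103)=271248950, p(104)=304801365, p(105)=342325709, p(106)=384276336, p(107)=431149389, p(108)=483502844, p(109)=541946240, p(110)=607163746, p(111)=679903203, p(112)=761002156, p(113)=851376628, p(114)=952050665, p(115)=1064144451, p(116)=1188908248, p(117)=1327710076, p(118)=1482074143, p(119)=1653668665, p(120)=1844349560, p(121)=2056148051, p(122)=2291320912, p(123)=2552338241, p(124)=2841940500, p(125)=3163127352, p(126)=3519222692, p(127)=3913864295, p(128)=4351078600, p(129)=4835271870, p(130)=5371315400, p(131)=5964539504, p(132)=6620830889, p(133)=7346629512, p(134)=8149040695, p(135)=9035836076, p(136)=10015581680, p(137)=11097645016, p(138)=12292341831, p(139)=13610949895, p(140)=15065878135, p(141)=16670689208, p(142)=18440293320, p(143)=20390982757, p(144)=22540654445, p(145)=24908858009, p(146)=27517052599, p(147)=30388671978, p(148)=33549419497, p(149)=37027355200, p(150)=40853235313, p(151)=45060624582, p(152)=49686288421, p(153)=54770336324, p(154)=60356673280, p(155)=66493182097, p(156)=73232243759, p(157)=80630964769, p(158)=88751778802, p(159)=97662728555, p(160)=107438159466, p(161)=118159068427, p(162)=129913904637, p(163)=142798995930, p(164)=156919475295, p(165)=172389800255, p(166)=189334822579, p(167)=207890420102, p(168)=228204732751, p(169)=250438925115, p(170)=274768617130, p(171)=301384802048, p(172)=330495499613, p(173)=362326859895, p(174)=397125074750, p(175)=435157697830, p(176)=476715857290, p(177)=522115831195, p(178)=571701605655, p(179)=625846753120, p(180)=684957390936, p(181)=749474411781, p(182)=819876908323, p(183)=896684817527, p(184)=980462880430, p(185)=1071823774337, p(186)=1171432692373.
Final step: p(187) = p(186) + p(185) - p(182) - p(180) + p(175) + p(172) - p(165) - p(161) + p(152) + p(147) - p(136) - p(130) + p(117) + p(110) - p(95) - p(87) + p(70) + p(61) - p(42) - p(32) + p(11) + p(0)
= 1171432692373 + 1071823774337 - 819876908323 - 684957390936 + 435157697830 + 330495499613 - 172389800255 - 118159068427 + 49686288421 + 30388671978 - 10015581680 - 5371315400 + 1327710076 + 607163746 - 104651419 - 38887673 + 4087968 + 1121505 - 53174 - 8349 + 56 + 1
= 1280011042268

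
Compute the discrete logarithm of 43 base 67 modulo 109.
6

Baby-step giant-step with step n = ⌈√109⌉ = 11.
Baby steps 67^j mod 109 (j:value) for j=0..10: 0:1, 1:67, 2:20, 3:32, 4:73, 5:95, 6:43, 7:47, 8:97, 9:68, 10:87.
h = 43 is already in the table at j=6, so x = 6.
Check: 67^6 ≡ 43 (mod 109).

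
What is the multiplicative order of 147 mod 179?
89

179 is prime, so ord(147) divides φ(179) = 178.
Divisors of 178: 1, 2, 89, 178.
Repeated squaring: 147^1 ≡ 147, 147^2 ≡ 129, 147^4 ≡ 173, 147^8 ≡ 36, 147^16 ≡ 43, 147^32 ≡ 59, 147^64 ≡ 80, 147^128 ≡ 135 (mod 179).
Test 147^d mod 179 for each divisor d in increasing order:
147^1 ≡ 147
147^2 ≡ 129
147^89 = 147^64·147^16·147^8·147^1 ≡ 1  ← first divisor giving 1
The order is 89.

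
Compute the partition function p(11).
56

p(n) counts ways to write n as a sum of positive integers (order ignored).
Euler's pentagonal recurrence: p(k) = p(k-1) + p(k-2) - p(k-5) - p(k-7) + p(k-12) + p(k-15) - ... (offsets j(3j∓1)/2, signs ++--, p(0)=1, p(<0)=0).
DP table for k = 0..10: p(0)=1, p(1)=1, p(2)=2, p(3)=3, p(4)=5, p(5)=7, p(6)=11, p(7)=15, p(8)=22, p(9)=30, p(10)=42.
Final step: p(11) = p(10) + p(9) - p(6) - p(4)
= 42 + 30 - 11 - 5
= 56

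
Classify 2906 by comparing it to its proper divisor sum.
deficient

Proper divisors of 2906: sum = 1 + 2 + 1453 = 1456
Since 1456 < 2906, 2906 is deficient.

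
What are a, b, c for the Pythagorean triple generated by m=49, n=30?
(1501, 2940, 3301)

Euclid's formula: a = m² - n², b = 2mn, c = m² + n²
m = 49, n = 30
a = 49² - 30² = 2401 - 900 = 1501
b = 2 × 49 × 30 = 2940
c = 49² + 30² = 2401 + 900 = 3301
Verification: 1501² + 2940² = 2253001 + 8643600 = 10896601 = 3301² ✓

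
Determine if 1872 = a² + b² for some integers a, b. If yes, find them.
24² + 36² (a=24, b=36)

Factorization: 1872 = 2^4 × 3^2 × 13
By Fermat: n is sum of two squares iff every prime p ≡ 3 (mod 4) appears to even power.
All primes ≡ 3 (mod 4) appear to even power.
Search a = 0, 1, 2, … for 1872 - a² a perfect square: first hit at a = 24: 1872 - 576 = 1296 = 36².
1872 = 24² + 36² = 576 + 1296 ✓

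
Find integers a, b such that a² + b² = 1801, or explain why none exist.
24² + 35² (a=24, b=35)

Factorization: 1801 = 1801
By Fermat: n is sum of two squares iff every prime p ≡ 3 (mod 4) appears to even power.
All primes ≡ 3 (mod 4) appear to even power.
Search a = 0, 1, 2, … for 1801 - a² a perfect square: first hit at a = 24: 1801 - 576 = 1225 = 35².
1801 = 24² + 35² = 576 + 1225 ✓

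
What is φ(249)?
164

249 = 3 × 83
φ(n) = n × ∏(1 - 1/p) for each prime p dividing n
φ(249) = 249 × (1 - 1/3) × (1 - 1/83) = 164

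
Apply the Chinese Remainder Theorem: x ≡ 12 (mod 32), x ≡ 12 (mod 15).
12

Using Chinese Remainder Theorem:
M = 32 × 15 = 480
M1 = 15, M2 = 32
y1 = 15^(-1) mod 32 = 15
y2 = 32^(-1) mod 15 = 8
x = (12×15×15 + 12×32×8) mod 480 = 12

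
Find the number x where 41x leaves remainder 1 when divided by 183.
125

gcd(41, 183) = 1, so the inverse exists.
Extended Euclidean algorithm on (183, 41):
183 = 4 × 41 + 19  ⟹  19 = (1)·183 + (-4)·41
41 = 2 × 19 + 3  ⟹  3 = (-2)·183 + (9)·41
19 = 6 × 3 + 1  ⟹  1 = (13)·183 + (-58)·41
So (-58)·41 ≡ 1 (mod 183), i.e. 41^(-1) ≡ -58 ≡ 125 (mod 183).
Check: 41 × 125 = 5125 ≡ 1 (mod 183)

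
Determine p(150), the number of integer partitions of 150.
40853235313

p(n) counts ways to write n as a sum of positive integers (order ignored).
Euler's pentagonal recurrence: p(k) = p(k-1) + p(k-2) - p(k-5) - p(k-7) + p(k-12) + p(k-15) - ... (offsets j(3j∓1)/2, signs ++--, p(0)=1, p(<0)=0).
DP table for k = 0..149: p(0)=1, p(1)=1, p(2)=2, p(3)=3, p(4)=5, p(5)=7, p(6)=11, p(7)=15, p(8)=22, p(9)=30, p(10)=42, p(11)=56, p(12)=77, p(13)=101, p(14)=135, p(15)=176, p(16)=231, p(17)=297, p(18)=385, p(19)=490, p(20)=627, p(21)=792, p(22)=1002, p(23)=1255, p(24)=1575, p(25)=1958, p(26)=2436, p(27)=3010, p(28)=3718, p(29)=4565, p(30)=5604, p(31)=6842, p(32)=8349, p(33)=10143, p(34)=12310, p(35)=14883, p(36)=17977, p(37)=21637, p(38)=26015, p(39)=31185, p(40)=37338, p(41)=44583, p(42)=53174, p(43)=63261, p(44)=75175, p(45)=89134, p(46)=105558, p(47)=124754, p(48)=147273, p(49)=173525, p(50)=204226, p(51)=239943, p(52)=281589, p(53)=329931, p(54)=386155, p(55)=451276, p(56)=526823, p(57)=614154, p(58)=715220, p(59)=831820, p(60)=966467, p(61)=1121505, p(62)=1300156, p(63)=1505499, p(64)=1741630, p(65)=2012558, p(66)=2323520, p(67)=2679689, p(68)=3087735, p(69)=3554345, p(70)=4087968, p(71)=4697205, p(72)=5392783, p(73)=6185689, p(74)=7089500, p(75)=8118264, p(76)=9289091, p(77)=10619863, p(78)=12132164, p(79)=13848650, p(80)=15796476, p(81)=18004327, p(82)=20506255, p(83)=23338469, p(84)=26543660, p(85)=30167357, p(86)=34262962, p(87)=38887673, p(88)=44108109, p(89)=49995925, p(90)=56634173, p(91)=64112359, p(92)=72533807, p(93)=82010177, p(94)=92669720, p(95)=104651419, p(96)=118114304, p(97)=133230930, p(98)=150198136, p(99)=169229875, p(100)=190569292, p(101)=214481126, p(102)=241265379, p(103)=271248950, p(104)=304801365, p(105)=342325709, p(106)=384276336, p(107)=431149389, p(108)=483502844, p(109)=541946240, p(110)=607163746, p(111)=679903203, p(112)=761002156, p(113)=851376628, p(114)=952050665, p(115)=1064144451, p(116)=1188908248, p(117)=1327710076, p(118)=1482074143, p(119)=1653668665, p(120)=1844349560, p(121)=2056148051, p(122)=2291320912, p(123)=2552338241, p(124)=2841940500, p(125)=3163127352, p(126)=3519222692, p(127)=3913864295, p(128)=4351078600, p(129)=4835271870, p(130)=5371315400, p(131)=5964539504, p(132)=6620830889, p(133)=7346629512, p(134)=8149040695, p(135)=9035836076, p(136)=10015581680, p(137)=11097645016, p(138)=12292341831, p(139)=13610949895, p(140)=15065878135, p(141)=16670689208, p(142)=18440293320, p(143)=20390982757, p(144)=22540654445, p(145)=24908858009, p(146)=27517052599, p(147)=30388671978, p(148)=33549419497, p(149)=37027355200.
Final step: p(150) = p(149) + p(148) - p(145) - p(143) + p(138) + p(135) - p(128) - p(124) + p(115) + p(110) - p(99) - p(93) + p(80) + p(73) - p(58) - p(50) + p(33) + p(24) - p(5)
= 37027355200 + 33549419497 - 24908858009 - 20390982757 + 12292341831 + 9035836076 - 4351078600 - 2841940500 + 1064144451 + 607163746 - 169229875 - 82010177 + 15796476 + 6185689 - 715220 - 204226 + 10143 + 1575 - 7
= 40853235313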